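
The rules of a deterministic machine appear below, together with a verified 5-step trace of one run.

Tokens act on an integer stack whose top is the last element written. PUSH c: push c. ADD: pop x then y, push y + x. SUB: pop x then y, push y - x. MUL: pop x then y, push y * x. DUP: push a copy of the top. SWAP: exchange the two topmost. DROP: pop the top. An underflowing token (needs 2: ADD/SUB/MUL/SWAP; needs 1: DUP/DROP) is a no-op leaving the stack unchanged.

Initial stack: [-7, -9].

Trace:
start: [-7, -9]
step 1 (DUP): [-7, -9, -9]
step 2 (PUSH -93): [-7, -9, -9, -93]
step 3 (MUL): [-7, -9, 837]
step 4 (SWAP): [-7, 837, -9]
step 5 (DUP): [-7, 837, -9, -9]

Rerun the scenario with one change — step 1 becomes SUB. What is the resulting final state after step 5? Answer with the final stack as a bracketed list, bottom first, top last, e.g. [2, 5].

[-186, -186]

(re-executing from step 1 with the substitution; state before step 1: [-7, -9])
step 1 (SUB): [2]
step 2 (PUSH -93): [2, -93]
step 3 (MUL): [-186]
step 4 (SWAP): [-186]
step 5 (DUP): [-186, -186]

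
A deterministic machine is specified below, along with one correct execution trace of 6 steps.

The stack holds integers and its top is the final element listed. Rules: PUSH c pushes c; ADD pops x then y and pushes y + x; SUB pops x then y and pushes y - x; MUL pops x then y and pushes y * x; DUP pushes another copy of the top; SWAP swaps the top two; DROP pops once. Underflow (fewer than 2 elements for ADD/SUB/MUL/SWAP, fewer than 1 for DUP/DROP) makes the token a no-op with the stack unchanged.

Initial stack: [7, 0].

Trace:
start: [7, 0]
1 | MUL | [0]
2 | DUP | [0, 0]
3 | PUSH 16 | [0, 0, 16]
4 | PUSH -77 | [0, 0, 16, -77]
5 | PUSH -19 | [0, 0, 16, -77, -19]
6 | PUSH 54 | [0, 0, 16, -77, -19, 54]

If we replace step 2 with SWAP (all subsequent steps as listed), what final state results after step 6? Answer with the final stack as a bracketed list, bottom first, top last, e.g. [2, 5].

[0, 16, -77, -19, 54]

(re-executing from step 2 with the substitution; state before step 2: [0])
2 | SWAP | [0]
3 | PUSH 16 | [0, 16]
4 | PUSH -77 | [0, 16, -77]
5 | PUSH -19 | [0, 16, -77, -19]
6 | PUSH 54 | [0, 16, -77, -19, 54]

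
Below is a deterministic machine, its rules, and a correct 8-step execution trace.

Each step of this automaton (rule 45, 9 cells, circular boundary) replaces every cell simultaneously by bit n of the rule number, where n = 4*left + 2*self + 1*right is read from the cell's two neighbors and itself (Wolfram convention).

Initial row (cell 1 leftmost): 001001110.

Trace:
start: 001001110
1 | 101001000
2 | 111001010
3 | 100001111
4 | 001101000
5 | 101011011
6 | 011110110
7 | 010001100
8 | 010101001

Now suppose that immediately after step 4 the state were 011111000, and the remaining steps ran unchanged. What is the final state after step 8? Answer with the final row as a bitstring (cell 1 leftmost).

state after step 4 := 011111000
5 | 010000011
6 | 110111010
7 | 101100111
8 | 011000100

011000100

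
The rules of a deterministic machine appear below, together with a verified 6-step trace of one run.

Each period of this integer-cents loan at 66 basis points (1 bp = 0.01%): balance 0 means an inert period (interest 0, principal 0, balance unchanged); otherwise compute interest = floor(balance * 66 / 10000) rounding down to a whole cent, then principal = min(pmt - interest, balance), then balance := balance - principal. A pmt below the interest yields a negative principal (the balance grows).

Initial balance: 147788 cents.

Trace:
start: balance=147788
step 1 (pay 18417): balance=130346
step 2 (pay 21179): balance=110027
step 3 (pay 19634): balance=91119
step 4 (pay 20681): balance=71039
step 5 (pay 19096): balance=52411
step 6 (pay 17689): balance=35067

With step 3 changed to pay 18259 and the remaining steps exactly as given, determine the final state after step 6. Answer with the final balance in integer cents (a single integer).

(re-executing from step 3 with the substitution; state before step 3: balance=110027)
step 3 (pay 18259): balance=92494
step 4 (pay 20681): balance=72423
step 5 (pay 19096): balance=53804
step 6 (pay 17689): balance=36470

36470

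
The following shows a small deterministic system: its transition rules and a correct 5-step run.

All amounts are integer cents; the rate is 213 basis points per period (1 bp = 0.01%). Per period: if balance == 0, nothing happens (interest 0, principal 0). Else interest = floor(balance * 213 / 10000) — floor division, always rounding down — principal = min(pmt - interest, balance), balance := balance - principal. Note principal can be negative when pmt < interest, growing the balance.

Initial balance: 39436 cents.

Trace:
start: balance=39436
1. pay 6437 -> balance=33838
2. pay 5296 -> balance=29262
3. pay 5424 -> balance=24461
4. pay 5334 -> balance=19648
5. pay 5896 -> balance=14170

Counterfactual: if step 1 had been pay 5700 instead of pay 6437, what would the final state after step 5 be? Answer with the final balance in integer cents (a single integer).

14972

(re-executing from step 1 with the substitution; state before step 1: balance=39436)
1. pay 5700 -> balance=34575
2. pay 5296 -> balance=30015
3. pay 5424 -> balance=25230
4. pay 5334 -> balance=20433
5. pay 5896 -> balance=14972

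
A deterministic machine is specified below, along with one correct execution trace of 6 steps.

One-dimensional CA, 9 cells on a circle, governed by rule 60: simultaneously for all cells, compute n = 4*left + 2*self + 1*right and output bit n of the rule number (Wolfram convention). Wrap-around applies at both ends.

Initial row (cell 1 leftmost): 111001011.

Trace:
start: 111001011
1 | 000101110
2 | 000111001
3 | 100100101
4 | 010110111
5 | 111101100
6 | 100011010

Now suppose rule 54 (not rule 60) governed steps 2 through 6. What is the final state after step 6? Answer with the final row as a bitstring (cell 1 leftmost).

(re-executing steps 2..6 under rule 54; state before step 2: 000101110)
2 | 001110001
3 | 110001011
4 | 001011100
5 | 011100010
6 | 100010111

100010111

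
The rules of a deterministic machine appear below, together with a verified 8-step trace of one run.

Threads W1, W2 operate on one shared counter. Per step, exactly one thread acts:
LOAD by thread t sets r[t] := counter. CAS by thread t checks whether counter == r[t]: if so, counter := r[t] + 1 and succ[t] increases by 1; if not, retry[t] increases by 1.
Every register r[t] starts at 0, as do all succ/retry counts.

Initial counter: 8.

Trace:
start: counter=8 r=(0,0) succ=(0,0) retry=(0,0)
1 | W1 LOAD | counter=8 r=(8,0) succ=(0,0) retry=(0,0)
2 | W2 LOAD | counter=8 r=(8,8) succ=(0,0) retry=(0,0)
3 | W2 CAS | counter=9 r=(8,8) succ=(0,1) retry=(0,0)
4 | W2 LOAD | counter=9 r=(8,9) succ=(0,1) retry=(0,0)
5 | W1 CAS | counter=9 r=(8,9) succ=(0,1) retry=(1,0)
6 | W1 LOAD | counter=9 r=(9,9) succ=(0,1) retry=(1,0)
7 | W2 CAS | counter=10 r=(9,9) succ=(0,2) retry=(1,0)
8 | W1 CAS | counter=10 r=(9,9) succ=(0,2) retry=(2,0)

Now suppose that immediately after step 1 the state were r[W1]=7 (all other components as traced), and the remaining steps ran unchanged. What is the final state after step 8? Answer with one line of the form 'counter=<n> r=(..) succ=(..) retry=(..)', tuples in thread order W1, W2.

state after step 1 := counter=8 r=(7,0) succ=(0,0) retry=(0,0)
2 | W2 LOAD | counter=8 r=(7,8) succ=(0,0) retry=(0,0)
3 | W2 CAS | counter=9 r=(7,8) succ=(0,1) retry=(0,0)
4 | W2 LOAD | counter=9 r=(7,9) succ=(0,1) retry=(0,0)
5 | W1 CAS | counter=9 r=(7,9) succ=(0,1) retry=(1,0)
6 | W1 LOAD | counter=9 r=(9,9) succ=(0,1) retry=(1,0)
7 | W2 CAS | counter=10 r=(9,9) succ=(0,2) retry=(1,0)
8 | W1 CAS | counter=10 r=(9,9) succ=(0,2) retry=(2,0)

counter=10 r=(9,9) succ=(0,2) retry=(2,0)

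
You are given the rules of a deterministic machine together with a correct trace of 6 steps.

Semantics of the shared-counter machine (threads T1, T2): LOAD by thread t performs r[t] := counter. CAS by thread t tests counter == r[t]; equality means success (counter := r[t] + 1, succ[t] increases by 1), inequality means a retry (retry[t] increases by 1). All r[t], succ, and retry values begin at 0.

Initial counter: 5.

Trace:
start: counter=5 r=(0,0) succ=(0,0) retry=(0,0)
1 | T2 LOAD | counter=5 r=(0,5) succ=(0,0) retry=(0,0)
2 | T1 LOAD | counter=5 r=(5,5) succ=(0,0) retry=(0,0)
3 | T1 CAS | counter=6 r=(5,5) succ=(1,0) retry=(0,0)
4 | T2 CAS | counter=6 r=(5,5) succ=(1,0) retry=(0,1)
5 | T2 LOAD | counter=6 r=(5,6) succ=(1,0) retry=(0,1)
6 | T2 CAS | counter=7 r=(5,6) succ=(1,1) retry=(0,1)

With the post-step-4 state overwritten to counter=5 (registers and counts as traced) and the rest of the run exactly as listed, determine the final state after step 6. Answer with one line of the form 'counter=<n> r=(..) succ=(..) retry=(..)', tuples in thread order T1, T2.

state after step 4 := counter=5 r=(5,5) succ=(1,0) retry=(0,1)
5 | T2 LOAD | counter=5 r=(5,5) succ=(1,0) retry=(0,1)
6 | T2 CAS | counter=6 r=(5,5) succ=(1,1) retry=(0,1)

counter=6 r=(5,5) succ=(1,1) retry=(0,1)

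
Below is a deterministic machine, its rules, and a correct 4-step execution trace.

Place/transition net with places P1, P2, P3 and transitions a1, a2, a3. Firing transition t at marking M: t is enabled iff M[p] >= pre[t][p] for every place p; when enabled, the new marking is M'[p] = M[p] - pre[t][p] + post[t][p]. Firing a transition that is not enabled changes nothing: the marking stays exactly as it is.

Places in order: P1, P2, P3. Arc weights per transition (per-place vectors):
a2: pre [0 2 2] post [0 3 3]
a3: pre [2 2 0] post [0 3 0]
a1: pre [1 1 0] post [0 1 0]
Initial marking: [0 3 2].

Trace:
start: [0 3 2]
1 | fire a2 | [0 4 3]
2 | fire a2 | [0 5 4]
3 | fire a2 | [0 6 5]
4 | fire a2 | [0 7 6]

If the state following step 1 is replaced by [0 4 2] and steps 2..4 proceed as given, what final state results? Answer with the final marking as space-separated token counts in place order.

0 7 5

state after step 1 := [0 4 2]
2 | fire a2 | [0 5 3]
3 | fire a2 | [0 6 4]
4 | fire a2 | [0 7 5]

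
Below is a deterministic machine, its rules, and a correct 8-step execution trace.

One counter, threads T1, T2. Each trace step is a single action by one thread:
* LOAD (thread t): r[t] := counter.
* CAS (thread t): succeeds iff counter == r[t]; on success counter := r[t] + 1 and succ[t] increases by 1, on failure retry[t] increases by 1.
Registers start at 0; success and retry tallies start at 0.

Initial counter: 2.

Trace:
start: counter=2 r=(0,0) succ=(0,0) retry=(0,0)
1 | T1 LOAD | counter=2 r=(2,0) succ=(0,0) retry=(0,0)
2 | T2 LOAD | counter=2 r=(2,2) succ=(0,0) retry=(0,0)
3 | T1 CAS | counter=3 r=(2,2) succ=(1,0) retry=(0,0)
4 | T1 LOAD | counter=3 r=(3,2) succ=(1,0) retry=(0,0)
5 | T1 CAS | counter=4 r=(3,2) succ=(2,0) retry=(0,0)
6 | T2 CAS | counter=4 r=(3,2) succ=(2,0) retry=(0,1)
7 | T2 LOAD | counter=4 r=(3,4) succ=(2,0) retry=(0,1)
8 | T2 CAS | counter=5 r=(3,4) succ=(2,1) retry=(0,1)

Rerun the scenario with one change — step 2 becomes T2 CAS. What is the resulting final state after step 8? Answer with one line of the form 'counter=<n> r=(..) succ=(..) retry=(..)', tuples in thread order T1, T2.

counter=5 r=(3,4) succ=(2,1) retry=(0,2)

(re-executing from step 2 with the substitution; state before step 2: counter=2 r=(2,0) succ=(0,0) retry=(0,0))
2 | T2 CAS | counter=2 r=(2,0) succ=(0,0) retry=(0,1)
3 | T1 CAS | counter=3 r=(2,0) succ=(1,0) retry=(0,1)
4 | T1 LOAD | counter=3 r=(3,0) succ=(1,0) retry=(0,1)
5 | T1 CAS | counter=4 r=(3,0) succ=(2,0) retry=(0,1)
6 | T2 CAS | counter=4 r=(3,0) succ=(2,0) retry=(0,2)
7 | T2 LOAD | counter=4 r=(3,4) succ=(2,0) retry=(0,2)
8 | T2 CAS | counter=5 r=(3,4) succ=(2,1) retry=(0,2)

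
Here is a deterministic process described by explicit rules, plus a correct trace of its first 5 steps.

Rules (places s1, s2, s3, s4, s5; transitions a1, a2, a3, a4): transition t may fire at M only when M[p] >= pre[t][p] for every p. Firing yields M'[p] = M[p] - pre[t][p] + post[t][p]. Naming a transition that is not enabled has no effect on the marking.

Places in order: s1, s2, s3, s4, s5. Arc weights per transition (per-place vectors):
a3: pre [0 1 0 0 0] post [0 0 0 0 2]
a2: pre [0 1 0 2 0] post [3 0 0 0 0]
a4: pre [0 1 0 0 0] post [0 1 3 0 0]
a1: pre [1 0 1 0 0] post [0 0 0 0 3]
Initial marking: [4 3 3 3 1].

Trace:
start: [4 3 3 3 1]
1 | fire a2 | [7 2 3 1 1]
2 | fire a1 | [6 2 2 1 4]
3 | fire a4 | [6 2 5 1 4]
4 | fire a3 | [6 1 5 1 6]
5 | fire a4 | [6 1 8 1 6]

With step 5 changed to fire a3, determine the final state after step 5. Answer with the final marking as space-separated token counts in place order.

(re-executing from step 5 with the substitution; state before step 5: [6 1 5 1 6])
5 | fire a3 | [6 0 5 1 8]

6 0 5 1 8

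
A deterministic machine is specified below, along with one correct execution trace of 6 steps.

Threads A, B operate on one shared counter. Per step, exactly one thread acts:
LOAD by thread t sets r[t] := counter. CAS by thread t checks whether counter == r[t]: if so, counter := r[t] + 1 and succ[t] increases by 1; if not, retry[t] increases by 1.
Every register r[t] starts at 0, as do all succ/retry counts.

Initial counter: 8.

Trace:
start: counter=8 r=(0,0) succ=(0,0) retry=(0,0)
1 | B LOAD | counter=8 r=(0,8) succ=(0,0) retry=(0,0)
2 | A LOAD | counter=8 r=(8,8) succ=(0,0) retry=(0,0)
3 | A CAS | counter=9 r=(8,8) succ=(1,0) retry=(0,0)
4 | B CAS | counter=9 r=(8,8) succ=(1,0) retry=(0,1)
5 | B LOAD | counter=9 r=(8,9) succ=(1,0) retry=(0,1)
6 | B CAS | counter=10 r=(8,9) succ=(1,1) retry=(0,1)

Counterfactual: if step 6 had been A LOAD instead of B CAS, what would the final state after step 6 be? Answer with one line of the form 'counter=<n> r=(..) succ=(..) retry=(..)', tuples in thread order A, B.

counter=9 r=(9,9) succ=(1,0) retry=(0,1)

(re-executing from step 6 with the substitution; state before step 6: counter=9 r=(8,9) succ=(1,0) retry=(0,1))
6 | A LOAD | counter=9 r=(9,9) succ=(1,0) retry=(0,1)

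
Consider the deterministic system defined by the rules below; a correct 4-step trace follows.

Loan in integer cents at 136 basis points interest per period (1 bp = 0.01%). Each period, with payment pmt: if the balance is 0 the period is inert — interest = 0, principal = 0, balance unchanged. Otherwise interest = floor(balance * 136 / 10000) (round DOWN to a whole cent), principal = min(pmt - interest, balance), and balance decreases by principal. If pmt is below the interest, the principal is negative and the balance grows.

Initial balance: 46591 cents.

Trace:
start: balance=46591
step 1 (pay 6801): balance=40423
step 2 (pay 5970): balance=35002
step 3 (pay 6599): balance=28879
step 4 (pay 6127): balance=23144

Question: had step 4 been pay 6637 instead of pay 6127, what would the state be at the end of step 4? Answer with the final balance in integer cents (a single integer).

(re-executing from step 4 with the substitution; state before step 4: balance=28879)
step 4 (pay 6637): balance=22634

22634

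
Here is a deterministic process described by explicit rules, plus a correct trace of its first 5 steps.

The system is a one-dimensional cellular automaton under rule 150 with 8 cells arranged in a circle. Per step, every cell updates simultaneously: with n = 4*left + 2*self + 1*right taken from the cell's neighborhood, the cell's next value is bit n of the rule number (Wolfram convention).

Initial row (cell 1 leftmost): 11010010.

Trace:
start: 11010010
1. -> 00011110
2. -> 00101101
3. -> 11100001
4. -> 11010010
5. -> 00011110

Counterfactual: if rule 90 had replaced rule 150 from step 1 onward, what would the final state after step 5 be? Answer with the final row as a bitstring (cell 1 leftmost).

(re-executing steps 1..5 under rule 90; state before step 1: 11010010)
1. -> 11001100
2. -> 11111111
3. -> 00000000
4. -> 00000000
5. -> 00000000

00000000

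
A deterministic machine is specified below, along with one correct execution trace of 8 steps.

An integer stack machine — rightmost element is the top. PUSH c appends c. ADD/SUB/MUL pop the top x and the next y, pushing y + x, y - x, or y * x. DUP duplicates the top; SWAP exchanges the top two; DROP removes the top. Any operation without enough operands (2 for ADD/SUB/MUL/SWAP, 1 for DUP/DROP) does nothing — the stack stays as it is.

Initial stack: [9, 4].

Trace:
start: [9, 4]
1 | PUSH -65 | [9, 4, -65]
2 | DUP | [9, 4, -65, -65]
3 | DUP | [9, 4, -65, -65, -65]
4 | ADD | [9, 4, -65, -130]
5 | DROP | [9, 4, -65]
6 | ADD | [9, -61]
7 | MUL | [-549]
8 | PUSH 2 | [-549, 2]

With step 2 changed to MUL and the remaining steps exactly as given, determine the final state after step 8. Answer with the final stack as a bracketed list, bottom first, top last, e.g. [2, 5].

(re-executing from step 2 with the substitution; state before step 2: [9, 4, -65])
2 | MUL | [9, -260]
3 | DUP | [9, -260, -260]
4 | ADD | [9, -520]
5 | DROP | [9]
6 | ADD | [9]
7 | MUL | [9]
8 | PUSH 2 | [9, 2]

[9, 2]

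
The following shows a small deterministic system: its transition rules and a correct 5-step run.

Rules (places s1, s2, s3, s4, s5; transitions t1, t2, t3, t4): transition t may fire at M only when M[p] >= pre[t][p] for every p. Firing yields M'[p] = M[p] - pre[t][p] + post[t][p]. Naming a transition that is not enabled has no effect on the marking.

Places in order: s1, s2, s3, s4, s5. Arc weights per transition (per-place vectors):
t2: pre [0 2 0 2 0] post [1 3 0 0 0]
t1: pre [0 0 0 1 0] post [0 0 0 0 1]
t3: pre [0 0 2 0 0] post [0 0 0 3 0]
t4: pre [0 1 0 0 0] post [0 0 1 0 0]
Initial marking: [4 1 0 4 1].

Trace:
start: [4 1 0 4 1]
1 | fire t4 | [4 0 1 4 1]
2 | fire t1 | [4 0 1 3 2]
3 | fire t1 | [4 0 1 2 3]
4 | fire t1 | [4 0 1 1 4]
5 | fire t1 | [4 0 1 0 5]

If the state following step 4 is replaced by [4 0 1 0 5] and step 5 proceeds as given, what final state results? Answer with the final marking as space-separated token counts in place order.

state after step 4 := [4 0 1 0 5]
5 | fire t1 | [4 0 1 0 5]

4 0 1 0 5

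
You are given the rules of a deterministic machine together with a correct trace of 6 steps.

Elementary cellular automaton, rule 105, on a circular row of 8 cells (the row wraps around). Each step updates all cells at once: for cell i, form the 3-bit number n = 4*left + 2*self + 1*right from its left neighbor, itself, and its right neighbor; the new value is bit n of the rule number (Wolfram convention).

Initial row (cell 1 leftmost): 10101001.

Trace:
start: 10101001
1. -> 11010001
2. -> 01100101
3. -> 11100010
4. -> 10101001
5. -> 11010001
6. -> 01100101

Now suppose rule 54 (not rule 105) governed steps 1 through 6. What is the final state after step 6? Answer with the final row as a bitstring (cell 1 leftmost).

(re-executing steps 1..6 under rule 54; state before step 1: 10101001)
1. -> 01111110
2. -> 10000001
3. -> 01000010
4. -> 11100111
5. -> 00011000
6. -> 00100100

00100100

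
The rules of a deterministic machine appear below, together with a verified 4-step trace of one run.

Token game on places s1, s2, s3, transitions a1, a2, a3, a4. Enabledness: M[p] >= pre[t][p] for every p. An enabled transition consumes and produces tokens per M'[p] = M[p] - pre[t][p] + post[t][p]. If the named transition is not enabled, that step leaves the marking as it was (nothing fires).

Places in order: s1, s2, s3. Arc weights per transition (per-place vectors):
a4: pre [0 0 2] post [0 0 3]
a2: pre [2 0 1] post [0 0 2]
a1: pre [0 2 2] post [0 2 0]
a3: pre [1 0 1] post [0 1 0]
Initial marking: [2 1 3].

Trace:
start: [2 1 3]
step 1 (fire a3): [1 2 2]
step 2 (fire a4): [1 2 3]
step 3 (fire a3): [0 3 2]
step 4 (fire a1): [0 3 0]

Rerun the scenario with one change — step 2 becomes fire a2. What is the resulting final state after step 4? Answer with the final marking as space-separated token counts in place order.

(re-executing from step 2 with the substitution; state before step 2: [1 2 2])
step 2 (fire a2): [1 2 2]
step 3 (fire a3): [0 3 1]
step 4 (fire a1): [0 3 1]

0 3 1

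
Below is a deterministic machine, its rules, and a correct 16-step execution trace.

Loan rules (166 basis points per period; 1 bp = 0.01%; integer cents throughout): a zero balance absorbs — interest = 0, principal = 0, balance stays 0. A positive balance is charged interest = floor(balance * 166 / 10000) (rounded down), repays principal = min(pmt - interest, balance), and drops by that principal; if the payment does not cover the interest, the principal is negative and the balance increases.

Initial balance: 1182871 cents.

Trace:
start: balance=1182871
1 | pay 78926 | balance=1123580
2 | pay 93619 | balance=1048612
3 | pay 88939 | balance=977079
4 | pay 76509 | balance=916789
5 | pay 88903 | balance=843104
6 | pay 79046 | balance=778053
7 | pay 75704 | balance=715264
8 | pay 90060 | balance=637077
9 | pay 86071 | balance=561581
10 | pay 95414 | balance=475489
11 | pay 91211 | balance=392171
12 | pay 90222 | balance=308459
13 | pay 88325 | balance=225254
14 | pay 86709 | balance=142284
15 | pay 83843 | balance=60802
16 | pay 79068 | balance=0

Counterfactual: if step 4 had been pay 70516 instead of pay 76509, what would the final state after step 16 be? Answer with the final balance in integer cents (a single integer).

0

(re-executing from step 4 with the substitution; state before step 4: balance=977079)
4 | pay 70516 | balance=922782
5 | pay 88903 | balance=849197
6 | pay 79046 | balance=784247
7 | pay 75704 | balance=721561
8 | pay 90060 | balance=643478
9 | pay 86071 | balance=568088
10 | pay 95414 | balance=482104
11 | pay 91211 | balance=398895
12 | pay 90222 | balance=315294
13 | pay 88325 | balance=232202
14 | pay 86709 | balance=149347
15 | pay 83843 | balance=67983
16 | pay 79068 | balance=0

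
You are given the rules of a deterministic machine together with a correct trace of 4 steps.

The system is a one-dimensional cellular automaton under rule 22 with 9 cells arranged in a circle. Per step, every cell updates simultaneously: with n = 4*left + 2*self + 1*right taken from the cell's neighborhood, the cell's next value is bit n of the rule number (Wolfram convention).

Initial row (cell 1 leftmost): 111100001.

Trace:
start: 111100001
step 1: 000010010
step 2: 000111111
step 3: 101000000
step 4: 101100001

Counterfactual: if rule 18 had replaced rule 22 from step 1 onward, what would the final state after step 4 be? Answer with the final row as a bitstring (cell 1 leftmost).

000100001

(re-executing steps 1..4 under rule 18; state before step 1: 111100001)
step 1: 000010010
step 2: 000101101
step 3: 101000000
step 4: 000100001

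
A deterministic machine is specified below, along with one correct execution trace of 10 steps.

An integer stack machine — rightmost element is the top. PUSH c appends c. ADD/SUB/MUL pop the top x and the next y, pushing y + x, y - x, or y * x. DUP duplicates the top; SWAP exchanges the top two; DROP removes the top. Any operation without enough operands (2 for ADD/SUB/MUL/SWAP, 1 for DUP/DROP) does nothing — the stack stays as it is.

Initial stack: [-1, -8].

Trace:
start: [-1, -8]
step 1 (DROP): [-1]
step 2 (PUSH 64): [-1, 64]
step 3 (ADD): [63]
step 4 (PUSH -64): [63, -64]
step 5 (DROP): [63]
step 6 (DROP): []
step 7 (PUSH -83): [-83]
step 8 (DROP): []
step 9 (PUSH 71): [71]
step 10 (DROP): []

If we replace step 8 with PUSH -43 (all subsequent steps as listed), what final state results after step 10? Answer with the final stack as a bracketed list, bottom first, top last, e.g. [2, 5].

[-83, -43]

(re-executing from step 8 with the substitution; state before step 8: [-83])
step 8 (PUSH -43): [-83, -43]
step 9 (PUSH 71): [-83, -43, 71]
step 10 (DROP): [-83, -43]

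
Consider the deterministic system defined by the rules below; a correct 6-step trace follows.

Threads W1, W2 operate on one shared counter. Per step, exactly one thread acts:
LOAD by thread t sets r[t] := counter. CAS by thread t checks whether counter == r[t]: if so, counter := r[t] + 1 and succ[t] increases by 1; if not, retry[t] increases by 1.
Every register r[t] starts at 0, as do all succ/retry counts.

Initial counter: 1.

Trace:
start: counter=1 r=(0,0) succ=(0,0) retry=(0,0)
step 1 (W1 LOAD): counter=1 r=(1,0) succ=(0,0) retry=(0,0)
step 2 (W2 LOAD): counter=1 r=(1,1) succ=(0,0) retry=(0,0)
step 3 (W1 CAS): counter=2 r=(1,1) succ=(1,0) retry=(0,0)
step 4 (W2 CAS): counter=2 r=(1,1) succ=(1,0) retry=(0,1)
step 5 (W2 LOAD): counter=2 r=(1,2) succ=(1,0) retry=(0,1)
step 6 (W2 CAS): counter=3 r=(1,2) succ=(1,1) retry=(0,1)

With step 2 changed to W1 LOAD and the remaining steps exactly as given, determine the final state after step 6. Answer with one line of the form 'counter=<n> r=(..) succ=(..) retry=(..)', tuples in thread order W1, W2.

counter=3 r=(1,2) succ=(1,1) retry=(0,1)

(re-executing from step 2 with the substitution; state before step 2: counter=1 r=(1,0) succ=(0,0) retry=(0,0))
step 2 (W1 LOAD): counter=1 r=(1,0) succ=(0,0) retry=(0,0)
step 3 (W1 CAS): counter=2 r=(1,0) succ=(1,0) retry=(0,0)
step 4 (W2 CAS): counter=2 r=(1,0) succ=(1,0) retry=(0,1)
step 5 (W2 LOAD): counter=2 r=(1,2) succ=(1,0) retry=(0,1)
step 6 (W2 CAS): counter=3 r=(1,2) succ=(1,1) retry=(0,1)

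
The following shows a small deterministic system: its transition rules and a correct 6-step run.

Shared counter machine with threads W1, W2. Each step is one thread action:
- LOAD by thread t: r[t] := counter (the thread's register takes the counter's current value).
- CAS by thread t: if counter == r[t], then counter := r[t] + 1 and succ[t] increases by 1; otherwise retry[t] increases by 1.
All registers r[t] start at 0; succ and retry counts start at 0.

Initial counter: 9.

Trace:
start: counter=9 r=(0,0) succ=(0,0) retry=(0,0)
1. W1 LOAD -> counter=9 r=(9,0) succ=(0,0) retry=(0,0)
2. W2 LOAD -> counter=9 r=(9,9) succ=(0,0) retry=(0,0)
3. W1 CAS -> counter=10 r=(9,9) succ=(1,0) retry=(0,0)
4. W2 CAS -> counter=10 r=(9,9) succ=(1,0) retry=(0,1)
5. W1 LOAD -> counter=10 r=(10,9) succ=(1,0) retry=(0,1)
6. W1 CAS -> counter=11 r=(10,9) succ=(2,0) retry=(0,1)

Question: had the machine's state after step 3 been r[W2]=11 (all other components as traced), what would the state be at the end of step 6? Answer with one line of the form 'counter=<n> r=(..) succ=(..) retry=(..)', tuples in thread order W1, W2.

counter=11 r=(10,11) succ=(2,0) retry=(0,1)

state after step 3 := counter=10 r=(9,11) succ=(1,0) retry=(0,0)
4. W2 CAS -> counter=10 r=(9,11) succ=(1,0) retry=(0,1)
5. W1 LOAD -> counter=10 r=(10,11) succ=(1,0) retry=(0,1)
6. W1 CAS -> counter=11 r=(10,11) succ=(2,0) retry=(0,1)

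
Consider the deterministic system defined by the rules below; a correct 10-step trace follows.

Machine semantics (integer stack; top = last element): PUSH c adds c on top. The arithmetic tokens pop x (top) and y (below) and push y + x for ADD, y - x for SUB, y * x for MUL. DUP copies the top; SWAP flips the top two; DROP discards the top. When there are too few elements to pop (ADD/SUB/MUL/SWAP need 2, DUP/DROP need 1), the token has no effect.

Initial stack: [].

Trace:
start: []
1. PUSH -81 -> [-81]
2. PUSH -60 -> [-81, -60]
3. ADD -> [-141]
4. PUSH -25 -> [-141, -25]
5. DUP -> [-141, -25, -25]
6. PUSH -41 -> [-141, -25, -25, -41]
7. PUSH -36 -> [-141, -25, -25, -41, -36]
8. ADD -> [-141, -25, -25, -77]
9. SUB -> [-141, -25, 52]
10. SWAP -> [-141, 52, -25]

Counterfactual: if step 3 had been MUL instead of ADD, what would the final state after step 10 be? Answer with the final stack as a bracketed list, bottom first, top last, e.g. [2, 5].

[4860, 52, -25]

(re-executing from step 3 with the substitution; state before step 3: [-81, -60])
3. MUL -> [4860]
4. PUSH -25 -> [4860, -25]
5. DUP -> [4860, -25, -25]
6. PUSH -41 -> [4860, -25, -25, -41]
7. PUSH -36 -> [4860, -25, -25, -41, -36]
8. ADD -> [4860, -25, -25, -77]
9. SUB -> [4860, -25, 52]
10. SWAP -> [4860, 52, -25]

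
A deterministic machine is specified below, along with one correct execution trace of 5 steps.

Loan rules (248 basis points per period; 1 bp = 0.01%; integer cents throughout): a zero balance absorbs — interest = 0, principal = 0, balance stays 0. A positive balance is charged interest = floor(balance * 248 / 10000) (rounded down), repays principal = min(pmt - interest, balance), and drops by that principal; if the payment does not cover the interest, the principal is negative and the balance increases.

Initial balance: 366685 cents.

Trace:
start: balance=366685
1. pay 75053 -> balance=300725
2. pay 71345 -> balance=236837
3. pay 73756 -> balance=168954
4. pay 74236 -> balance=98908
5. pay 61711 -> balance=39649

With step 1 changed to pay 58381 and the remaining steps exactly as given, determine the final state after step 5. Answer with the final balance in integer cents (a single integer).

(re-executing from step 1 with the substitution; state before step 1: balance=366685)
1. pay 58381 -> balance=317397
2. pay 71345 -> balance=253923
3. pay 73756 -> balance=186464
4. pay 74236 -> balance=116852
5. pay 61711 -> balance=58038

58038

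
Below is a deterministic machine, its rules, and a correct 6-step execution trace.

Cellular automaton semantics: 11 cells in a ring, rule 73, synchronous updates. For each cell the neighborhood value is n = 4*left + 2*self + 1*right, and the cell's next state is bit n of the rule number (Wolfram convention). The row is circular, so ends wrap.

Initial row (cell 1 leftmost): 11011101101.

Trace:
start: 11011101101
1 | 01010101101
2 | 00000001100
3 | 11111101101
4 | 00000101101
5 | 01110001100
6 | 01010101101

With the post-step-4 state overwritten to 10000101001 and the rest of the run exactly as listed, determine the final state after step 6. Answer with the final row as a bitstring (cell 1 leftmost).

state after step 4 := 10000101001
5 | 10110000001
6 | 10110111101

10110111101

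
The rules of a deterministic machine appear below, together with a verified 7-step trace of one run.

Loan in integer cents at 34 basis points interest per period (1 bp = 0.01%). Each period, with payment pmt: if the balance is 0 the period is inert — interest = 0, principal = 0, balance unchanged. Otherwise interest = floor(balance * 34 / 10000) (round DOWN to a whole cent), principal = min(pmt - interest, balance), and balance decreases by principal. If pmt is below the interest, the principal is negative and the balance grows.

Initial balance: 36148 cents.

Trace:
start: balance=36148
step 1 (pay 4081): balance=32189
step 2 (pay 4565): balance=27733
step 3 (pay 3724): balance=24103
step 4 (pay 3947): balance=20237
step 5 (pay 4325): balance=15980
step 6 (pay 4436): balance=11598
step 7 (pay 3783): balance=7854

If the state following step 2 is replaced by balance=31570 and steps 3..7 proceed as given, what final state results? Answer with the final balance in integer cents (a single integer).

11757

state after step 2 := balance=31570
step 3 (pay 3724): balance=27953
step 4 (pay 3947): balance=24101
step 5 (pay 4325): balance=19857
step 6 (pay 4436): balance=15488
step 7 (pay 3783): balance=11757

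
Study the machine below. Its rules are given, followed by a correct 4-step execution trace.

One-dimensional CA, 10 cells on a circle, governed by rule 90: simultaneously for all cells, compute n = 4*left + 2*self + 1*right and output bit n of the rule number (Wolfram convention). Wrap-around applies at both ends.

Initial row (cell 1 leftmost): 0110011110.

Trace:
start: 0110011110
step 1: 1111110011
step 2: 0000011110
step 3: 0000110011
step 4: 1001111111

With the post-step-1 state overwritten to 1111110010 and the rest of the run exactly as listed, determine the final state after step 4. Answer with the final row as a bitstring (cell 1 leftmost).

state after step 1 := 1111110010
step 2: 1000011100
step 3: 0100110111
step 4: 0011110101

0011110101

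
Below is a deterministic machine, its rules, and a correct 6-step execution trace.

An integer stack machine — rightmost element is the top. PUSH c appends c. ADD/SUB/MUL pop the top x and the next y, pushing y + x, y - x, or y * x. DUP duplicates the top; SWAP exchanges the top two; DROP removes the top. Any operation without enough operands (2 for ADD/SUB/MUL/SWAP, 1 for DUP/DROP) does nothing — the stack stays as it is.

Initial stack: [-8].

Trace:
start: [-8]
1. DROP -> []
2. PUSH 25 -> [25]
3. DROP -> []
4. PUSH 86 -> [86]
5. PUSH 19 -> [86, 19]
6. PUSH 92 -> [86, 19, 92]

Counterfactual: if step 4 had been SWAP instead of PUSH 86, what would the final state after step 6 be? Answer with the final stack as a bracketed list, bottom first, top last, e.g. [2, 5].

(re-executing from step 4 with the substitution; state before step 4: [])
4. SWAP -> []
5. PUSH 19 -> [19]
6. PUSH 92 -> [19, 92]

[19, 92]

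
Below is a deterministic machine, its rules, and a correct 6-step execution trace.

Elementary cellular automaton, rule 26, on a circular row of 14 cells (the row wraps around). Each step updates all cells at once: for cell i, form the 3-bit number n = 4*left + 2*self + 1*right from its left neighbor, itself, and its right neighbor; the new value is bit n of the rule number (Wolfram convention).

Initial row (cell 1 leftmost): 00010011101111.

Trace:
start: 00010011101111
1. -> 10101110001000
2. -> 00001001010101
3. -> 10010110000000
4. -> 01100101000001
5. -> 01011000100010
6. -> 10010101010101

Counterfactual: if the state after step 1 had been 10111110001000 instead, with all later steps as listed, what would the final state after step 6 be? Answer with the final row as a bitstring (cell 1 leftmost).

00010101010110

state after step 1 := 10111110001000
2. -> 00100001010101
3. -> 11010010000000
4. -> 10001101000001
5. -> 01011000100011
6. -> 00010101010110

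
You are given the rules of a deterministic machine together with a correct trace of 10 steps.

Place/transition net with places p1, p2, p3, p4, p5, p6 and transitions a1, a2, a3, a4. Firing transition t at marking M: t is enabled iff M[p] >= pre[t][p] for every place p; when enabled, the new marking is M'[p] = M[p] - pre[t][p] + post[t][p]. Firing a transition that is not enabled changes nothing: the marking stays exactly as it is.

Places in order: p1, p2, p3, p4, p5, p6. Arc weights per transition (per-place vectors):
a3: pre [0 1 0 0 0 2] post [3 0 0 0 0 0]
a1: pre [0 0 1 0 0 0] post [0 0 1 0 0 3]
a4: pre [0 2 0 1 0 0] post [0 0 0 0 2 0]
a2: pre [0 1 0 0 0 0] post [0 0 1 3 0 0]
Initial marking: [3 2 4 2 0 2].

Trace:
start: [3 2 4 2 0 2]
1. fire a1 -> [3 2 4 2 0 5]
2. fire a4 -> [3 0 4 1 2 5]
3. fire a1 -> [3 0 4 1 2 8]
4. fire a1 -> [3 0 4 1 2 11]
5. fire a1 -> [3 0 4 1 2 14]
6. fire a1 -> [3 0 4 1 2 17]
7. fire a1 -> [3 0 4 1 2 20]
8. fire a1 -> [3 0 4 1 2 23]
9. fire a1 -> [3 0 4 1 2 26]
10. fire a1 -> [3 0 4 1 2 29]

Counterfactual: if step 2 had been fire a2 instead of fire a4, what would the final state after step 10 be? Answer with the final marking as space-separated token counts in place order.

(re-executing from step 2 with the substitution; state before step 2: [3 2 4 2 0 5])
2. fire a2 -> [3 1 5 5 0 5]
3. fire a1 -> [3 1 5 5 0 8]
4. fire a1 -> [3 1 5 5 0 11]
5. fire a1 -> [3 1 5 5 0 14]
6. fire a1 -> [3 1 5 5 0 17]
7. fire a1 -> [3 1 5 5 0 20]
8. fire a1 -> [3 1 5 5 0 23]
9. fire a1 -> [3 1 5 5 0 26]
10. fire a1 -> [3 1 5 5 0 29]

3 1 5 5 0 29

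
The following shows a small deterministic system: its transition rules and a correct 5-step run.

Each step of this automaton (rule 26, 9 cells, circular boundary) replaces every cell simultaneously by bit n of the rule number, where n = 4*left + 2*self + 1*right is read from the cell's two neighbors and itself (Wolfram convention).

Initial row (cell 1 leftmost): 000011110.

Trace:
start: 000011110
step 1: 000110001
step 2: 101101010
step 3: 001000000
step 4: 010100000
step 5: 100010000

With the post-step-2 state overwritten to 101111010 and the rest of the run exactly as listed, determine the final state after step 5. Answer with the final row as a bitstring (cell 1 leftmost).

100010000

state after step 2 := 101111010
step 3: 001000000
step 4: 010100000
step 5: 100010000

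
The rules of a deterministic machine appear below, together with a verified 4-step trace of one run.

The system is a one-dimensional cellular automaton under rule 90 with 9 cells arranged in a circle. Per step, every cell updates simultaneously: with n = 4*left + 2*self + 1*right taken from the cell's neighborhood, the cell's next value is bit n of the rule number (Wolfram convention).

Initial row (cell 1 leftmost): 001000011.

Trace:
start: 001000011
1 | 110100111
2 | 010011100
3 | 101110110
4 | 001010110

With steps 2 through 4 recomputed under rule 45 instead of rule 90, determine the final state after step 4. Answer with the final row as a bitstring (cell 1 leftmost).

011010111

(re-executing steps 2..4 under rule 45; state before step 2: 110100111)
2 | 001100100
3 | 101000101
4 | 011010111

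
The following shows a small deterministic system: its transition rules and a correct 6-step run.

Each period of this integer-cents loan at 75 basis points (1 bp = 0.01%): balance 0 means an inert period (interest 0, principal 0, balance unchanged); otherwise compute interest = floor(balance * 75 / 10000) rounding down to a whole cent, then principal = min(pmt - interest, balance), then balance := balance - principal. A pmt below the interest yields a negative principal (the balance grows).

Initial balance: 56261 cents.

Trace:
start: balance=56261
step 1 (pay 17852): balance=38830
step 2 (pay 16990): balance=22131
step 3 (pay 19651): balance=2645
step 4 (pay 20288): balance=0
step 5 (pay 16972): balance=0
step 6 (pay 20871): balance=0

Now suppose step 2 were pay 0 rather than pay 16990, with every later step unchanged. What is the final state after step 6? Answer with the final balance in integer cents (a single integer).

(re-executing from step 2 with the substitution; state before step 2: balance=38830)
step 2 (pay 0): balance=39121
step 3 (pay 19651): balance=19763
step 4 (pay 20288): balance=0
step 5 (pay 16972): balance=0
step 6 (pay 20871): balance=0

0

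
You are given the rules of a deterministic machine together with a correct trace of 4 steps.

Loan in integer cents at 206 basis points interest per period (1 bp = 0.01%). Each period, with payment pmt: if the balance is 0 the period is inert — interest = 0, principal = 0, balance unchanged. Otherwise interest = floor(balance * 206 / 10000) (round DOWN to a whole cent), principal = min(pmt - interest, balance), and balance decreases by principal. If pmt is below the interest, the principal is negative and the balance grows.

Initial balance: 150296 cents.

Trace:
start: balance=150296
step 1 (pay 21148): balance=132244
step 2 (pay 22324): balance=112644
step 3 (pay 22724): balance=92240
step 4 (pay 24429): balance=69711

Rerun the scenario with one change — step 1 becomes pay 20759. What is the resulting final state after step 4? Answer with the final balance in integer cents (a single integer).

(re-executing from step 1 with the substitution; state before step 1: balance=150296)
step 1 (pay 20759): balance=132633
step 2 (pay 22324): balance=113041
step 3 (pay 22724): balance=92645
step 4 (pay 24429): balance=70124

70124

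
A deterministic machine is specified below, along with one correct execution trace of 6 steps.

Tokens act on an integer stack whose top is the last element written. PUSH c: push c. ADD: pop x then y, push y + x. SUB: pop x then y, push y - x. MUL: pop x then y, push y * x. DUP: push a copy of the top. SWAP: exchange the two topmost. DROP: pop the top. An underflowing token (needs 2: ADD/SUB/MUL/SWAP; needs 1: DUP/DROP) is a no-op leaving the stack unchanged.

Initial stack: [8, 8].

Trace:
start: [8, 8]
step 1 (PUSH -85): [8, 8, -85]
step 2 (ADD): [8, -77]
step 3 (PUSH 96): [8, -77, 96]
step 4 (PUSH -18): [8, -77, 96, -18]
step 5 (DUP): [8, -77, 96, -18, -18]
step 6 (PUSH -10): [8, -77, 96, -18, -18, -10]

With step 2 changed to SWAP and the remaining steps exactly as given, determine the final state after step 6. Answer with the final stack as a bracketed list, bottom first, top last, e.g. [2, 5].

(re-executing from step 2 with the substitution; state before step 2: [8, 8, -85])
step 2 (SWAP): [8, -85, 8]
step 3 (PUSH 96): [8, -85, 8, 96]
step 4 (PUSH -18): [8, -85, 8, 96, -18]
step 5 (DUP): [8, -85, 8, 96, -18, -18]
step 6 (PUSH -10): [8, -85, 8, 96, -18, -18, -10]

[8, -85, 8, 96, -18, -18, -10]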